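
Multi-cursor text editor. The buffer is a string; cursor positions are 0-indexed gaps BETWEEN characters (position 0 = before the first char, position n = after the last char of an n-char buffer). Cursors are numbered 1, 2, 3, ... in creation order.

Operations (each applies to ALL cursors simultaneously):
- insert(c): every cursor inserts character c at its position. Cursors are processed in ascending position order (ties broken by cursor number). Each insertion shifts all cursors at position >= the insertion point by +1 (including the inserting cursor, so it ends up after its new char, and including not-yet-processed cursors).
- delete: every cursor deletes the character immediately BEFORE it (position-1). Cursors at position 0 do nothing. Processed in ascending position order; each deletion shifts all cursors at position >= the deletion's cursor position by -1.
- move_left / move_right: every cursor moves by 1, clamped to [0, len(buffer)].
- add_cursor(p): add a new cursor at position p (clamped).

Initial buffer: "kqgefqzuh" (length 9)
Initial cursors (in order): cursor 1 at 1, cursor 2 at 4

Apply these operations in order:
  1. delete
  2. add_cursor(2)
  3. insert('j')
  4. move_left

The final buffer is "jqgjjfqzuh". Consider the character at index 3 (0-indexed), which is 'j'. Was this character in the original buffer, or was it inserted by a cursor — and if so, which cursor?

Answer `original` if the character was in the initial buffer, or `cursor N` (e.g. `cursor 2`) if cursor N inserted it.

After op 1 (delete): buffer="qgfqzuh" (len 7), cursors c1@0 c2@2, authorship .......
After op 2 (add_cursor(2)): buffer="qgfqzuh" (len 7), cursors c1@0 c2@2 c3@2, authorship .......
After op 3 (insert('j')): buffer="jqgjjfqzuh" (len 10), cursors c1@1 c2@5 c3@5, authorship 1..23.....
After op 4 (move_left): buffer="jqgjjfqzuh" (len 10), cursors c1@0 c2@4 c3@4, authorship 1..23.....
Authorship (.=original, N=cursor N): 1 . . 2 3 . . . . .
Index 3: author = 2

Answer: cursor 2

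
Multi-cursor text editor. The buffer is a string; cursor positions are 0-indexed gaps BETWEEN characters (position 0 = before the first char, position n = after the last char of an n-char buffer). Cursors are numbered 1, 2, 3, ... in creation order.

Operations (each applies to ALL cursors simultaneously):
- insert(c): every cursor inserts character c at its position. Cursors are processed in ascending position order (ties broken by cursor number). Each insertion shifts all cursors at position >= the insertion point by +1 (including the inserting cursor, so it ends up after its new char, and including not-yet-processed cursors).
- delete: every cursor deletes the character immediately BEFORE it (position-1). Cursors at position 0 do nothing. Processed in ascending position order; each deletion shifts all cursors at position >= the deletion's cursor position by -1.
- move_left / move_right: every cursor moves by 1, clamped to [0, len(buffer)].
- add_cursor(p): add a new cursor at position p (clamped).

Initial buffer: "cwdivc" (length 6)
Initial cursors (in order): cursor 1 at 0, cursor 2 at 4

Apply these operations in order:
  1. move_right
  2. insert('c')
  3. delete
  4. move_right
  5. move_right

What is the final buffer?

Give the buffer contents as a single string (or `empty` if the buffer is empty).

After op 1 (move_right): buffer="cwdivc" (len 6), cursors c1@1 c2@5, authorship ......
After op 2 (insert('c')): buffer="ccwdivcc" (len 8), cursors c1@2 c2@7, authorship .1....2.
After op 3 (delete): buffer="cwdivc" (len 6), cursors c1@1 c2@5, authorship ......
After op 4 (move_right): buffer="cwdivc" (len 6), cursors c1@2 c2@6, authorship ......
After op 5 (move_right): buffer="cwdivc" (len 6), cursors c1@3 c2@6, authorship ......

Answer: cwdivc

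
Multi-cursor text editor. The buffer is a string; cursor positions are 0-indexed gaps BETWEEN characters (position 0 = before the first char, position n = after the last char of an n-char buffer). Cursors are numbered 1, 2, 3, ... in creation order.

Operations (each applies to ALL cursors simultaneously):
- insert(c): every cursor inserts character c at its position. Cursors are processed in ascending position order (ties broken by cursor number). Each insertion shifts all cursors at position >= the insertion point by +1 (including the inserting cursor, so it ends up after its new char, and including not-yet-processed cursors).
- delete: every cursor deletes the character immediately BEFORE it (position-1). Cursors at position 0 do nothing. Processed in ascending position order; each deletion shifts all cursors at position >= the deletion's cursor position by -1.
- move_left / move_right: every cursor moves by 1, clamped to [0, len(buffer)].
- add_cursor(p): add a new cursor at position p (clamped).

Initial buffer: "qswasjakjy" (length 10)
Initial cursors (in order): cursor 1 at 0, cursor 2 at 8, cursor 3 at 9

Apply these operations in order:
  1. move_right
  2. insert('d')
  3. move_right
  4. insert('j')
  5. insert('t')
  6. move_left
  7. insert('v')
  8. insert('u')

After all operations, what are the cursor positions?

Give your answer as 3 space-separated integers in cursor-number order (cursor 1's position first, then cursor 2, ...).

After op 1 (move_right): buffer="qswasjakjy" (len 10), cursors c1@1 c2@9 c3@10, authorship ..........
After op 2 (insert('d')): buffer="qdswasjakjdyd" (len 13), cursors c1@2 c2@11 c3@13, authorship .1........2.3
After op 3 (move_right): buffer="qdswasjakjdyd" (len 13), cursors c1@3 c2@12 c3@13, authorship .1........2.3
After op 4 (insert('j')): buffer="qdsjwasjakjdyjdj" (len 16), cursors c1@4 c2@14 c3@16, authorship .1.1.......2.233
After op 5 (insert('t')): buffer="qdsjtwasjakjdyjtdjt" (len 19), cursors c1@5 c2@16 c3@19, authorship .1.11.......2.22333
After op 6 (move_left): buffer="qdsjtwasjakjdyjtdjt" (len 19), cursors c1@4 c2@15 c3@18, authorship .1.11.......2.22333
After op 7 (insert('v')): buffer="qdsjvtwasjakjdyjvtdjvt" (len 22), cursors c1@5 c2@17 c3@21, authorship .1.111.......2.2223333
After op 8 (insert('u')): buffer="qdsjvutwasjakjdyjvutdjvut" (len 25), cursors c1@6 c2@19 c3@24, authorship .1.1111.......2.222233333

Answer: 6 19 24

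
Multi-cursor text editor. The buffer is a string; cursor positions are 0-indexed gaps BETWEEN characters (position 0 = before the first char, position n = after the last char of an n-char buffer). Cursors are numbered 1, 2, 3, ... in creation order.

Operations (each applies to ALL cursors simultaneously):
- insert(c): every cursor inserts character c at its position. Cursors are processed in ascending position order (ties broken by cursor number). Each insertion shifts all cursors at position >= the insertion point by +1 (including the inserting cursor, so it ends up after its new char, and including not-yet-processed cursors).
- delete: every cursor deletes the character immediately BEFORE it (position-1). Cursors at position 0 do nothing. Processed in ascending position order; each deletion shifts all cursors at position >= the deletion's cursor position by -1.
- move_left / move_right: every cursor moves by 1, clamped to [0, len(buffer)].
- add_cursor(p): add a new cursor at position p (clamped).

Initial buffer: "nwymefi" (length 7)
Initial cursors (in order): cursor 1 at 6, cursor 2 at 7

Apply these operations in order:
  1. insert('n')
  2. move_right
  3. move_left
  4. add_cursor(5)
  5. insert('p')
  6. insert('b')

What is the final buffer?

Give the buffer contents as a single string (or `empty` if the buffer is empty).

Answer: nwymepbfnpbipbn

Derivation:
After op 1 (insert('n')): buffer="nwymefnin" (len 9), cursors c1@7 c2@9, authorship ......1.2
After op 2 (move_right): buffer="nwymefnin" (len 9), cursors c1@8 c2@9, authorship ......1.2
After op 3 (move_left): buffer="nwymefnin" (len 9), cursors c1@7 c2@8, authorship ......1.2
After op 4 (add_cursor(5)): buffer="nwymefnin" (len 9), cursors c3@5 c1@7 c2@8, authorship ......1.2
After op 5 (insert('p')): buffer="nwymepfnpipn" (len 12), cursors c3@6 c1@9 c2@11, authorship .....3.11.22
After op 6 (insert('b')): buffer="nwymepbfnpbipbn" (len 15), cursors c3@7 c1@11 c2@14, authorship .....33.111.222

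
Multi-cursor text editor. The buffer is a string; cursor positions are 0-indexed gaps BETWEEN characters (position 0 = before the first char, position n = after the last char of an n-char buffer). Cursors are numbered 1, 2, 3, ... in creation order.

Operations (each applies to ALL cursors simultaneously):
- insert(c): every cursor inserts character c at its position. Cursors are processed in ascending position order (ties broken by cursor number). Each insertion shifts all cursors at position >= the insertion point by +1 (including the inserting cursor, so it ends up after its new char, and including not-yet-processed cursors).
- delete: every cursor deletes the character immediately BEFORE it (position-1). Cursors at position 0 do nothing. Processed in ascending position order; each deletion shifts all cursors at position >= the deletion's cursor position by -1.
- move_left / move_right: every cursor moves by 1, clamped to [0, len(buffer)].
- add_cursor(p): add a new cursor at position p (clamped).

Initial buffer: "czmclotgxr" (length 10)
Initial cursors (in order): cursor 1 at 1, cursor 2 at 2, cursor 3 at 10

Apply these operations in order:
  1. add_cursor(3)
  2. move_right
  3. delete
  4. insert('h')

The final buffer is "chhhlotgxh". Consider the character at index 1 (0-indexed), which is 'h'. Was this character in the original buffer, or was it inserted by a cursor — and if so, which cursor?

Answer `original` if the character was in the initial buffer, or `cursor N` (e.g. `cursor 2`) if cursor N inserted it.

Answer: cursor 1

Derivation:
After op 1 (add_cursor(3)): buffer="czmclotgxr" (len 10), cursors c1@1 c2@2 c4@3 c3@10, authorship ..........
After op 2 (move_right): buffer="czmclotgxr" (len 10), cursors c1@2 c2@3 c4@4 c3@10, authorship ..........
After op 3 (delete): buffer="clotgx" (len 6), cursors c1@1 c2@1 c4@1 c3@6, authorship ......
After op 4 (insert('h')): buffer="chhhlotgxh" (len 10), cursors c1@4 c2@4 c4@4 c3@10, authorship .124.....3
Authorship (.=original, N=cursor N): . 1 2 4 . . . . . 3
Index 1: author = 1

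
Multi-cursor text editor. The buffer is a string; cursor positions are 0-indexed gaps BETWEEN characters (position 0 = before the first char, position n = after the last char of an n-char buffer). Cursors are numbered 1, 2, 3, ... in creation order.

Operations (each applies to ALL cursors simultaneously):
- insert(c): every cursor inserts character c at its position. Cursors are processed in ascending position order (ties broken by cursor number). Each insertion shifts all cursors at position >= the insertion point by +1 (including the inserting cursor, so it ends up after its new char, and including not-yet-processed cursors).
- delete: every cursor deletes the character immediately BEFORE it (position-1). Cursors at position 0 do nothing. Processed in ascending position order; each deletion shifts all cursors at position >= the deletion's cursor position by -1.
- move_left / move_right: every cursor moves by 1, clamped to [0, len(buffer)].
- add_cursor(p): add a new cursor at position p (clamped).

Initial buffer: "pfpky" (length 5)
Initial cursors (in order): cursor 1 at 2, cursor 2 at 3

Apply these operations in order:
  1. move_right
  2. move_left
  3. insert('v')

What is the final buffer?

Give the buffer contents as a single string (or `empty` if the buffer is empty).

Answer: pfvpvky

Derivation:
After op 1 (move_right): buffer="pfpky" (len 5), cursors c1@3 c2@4, authorship .....
After op 2 (move_left): buffer="pfpky" (len 5), cursors c1@2 c2@3, authorship .....
After op 3 (insert('v')): buffer="pfvpvky" (len 7), cursors c1@3 c2@5, authorship ..1.2..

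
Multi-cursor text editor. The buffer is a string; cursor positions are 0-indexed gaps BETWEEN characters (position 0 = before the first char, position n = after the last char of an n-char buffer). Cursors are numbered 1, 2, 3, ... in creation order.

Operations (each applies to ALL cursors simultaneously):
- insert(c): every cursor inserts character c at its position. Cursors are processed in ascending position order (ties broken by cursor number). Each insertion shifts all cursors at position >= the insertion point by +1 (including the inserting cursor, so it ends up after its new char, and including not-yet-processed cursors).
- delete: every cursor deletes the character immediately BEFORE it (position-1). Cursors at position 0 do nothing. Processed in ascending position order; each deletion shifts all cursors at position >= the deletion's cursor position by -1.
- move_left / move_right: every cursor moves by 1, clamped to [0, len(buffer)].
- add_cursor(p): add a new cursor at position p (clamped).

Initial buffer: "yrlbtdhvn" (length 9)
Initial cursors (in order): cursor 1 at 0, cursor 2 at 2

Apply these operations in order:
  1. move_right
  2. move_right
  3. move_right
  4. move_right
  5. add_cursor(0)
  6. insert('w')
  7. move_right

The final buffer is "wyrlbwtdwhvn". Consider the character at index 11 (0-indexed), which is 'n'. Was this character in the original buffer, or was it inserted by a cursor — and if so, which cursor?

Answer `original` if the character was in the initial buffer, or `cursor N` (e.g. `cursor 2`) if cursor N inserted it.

Answer: original

Derivation:
After op 1 (move_right): buffer="yrlbtdhvn" (len 9), cursors c1@1 c2@3, authorship .........
After op 2 (move_right): buffer="yrlbtdhvn" (len 9), cursors c1@2 c2@4, authorship .........
After op 3 (move_right): buffer="yrlbtdhvn" (len 9), cursors c1@3 c2@5, authorship .........
After op 4 (move_right): buffer="yrlbtdhvn" (len 9), cursors c1@4 c2@6, authorship .........
After op 5 (add_cursor(0)): buffer="yrlbtdhvn" (len 9), cursors c3@0 c1@4 c2@6, authorship .........
After op 6 (insert('w')): buffer="wyrlbwtdwhvn" (len 12), cursors c3@1 c1@6 c2@9, authorship 3....1..2...
After op 7 (move_right): buffer="wyrlbwtdwhvn" (len 12), cursors c3@2 c1@7 c2@10, authorship 3....1..2...
Authorship (.=original, N=cursor N): 3 . . . . 1 . . 2 . . .
Index 11: author = original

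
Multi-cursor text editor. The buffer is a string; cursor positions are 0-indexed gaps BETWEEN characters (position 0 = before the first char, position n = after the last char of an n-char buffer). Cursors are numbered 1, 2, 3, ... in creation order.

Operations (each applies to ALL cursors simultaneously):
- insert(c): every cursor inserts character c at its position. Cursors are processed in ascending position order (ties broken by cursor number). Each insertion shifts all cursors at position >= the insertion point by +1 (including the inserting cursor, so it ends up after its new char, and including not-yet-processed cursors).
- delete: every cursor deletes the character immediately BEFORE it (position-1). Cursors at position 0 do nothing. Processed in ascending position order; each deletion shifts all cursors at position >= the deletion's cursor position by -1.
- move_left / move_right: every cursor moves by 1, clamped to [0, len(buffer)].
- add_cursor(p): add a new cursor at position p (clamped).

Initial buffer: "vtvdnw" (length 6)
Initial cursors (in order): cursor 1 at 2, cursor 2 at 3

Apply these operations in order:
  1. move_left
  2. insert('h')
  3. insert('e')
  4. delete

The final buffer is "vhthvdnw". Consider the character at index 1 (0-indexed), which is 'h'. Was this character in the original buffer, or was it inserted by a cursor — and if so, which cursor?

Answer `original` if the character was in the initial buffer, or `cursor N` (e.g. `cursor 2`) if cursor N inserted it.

After op 1 (move_left): buffer="vtvdnw" (len 6), cursors c1@1 c2@2, authorship ......
After op 2 (insert('h')): buffer="vhthvdnw" (len 8), cursors c1@2 c2@4, authorship .1.2....
After op 3 (insert('e')): buffer="vhethevdnw" (len 10), cursors c1@3 c2@6, authorship .11.22....
After op 4 (delete): buffer="vhthvdnw" (len 8), cursors c1@2 c2@4, authorship .1.2....
Authorship (.=original, N=cursor N): . 1 . 2 . . . .
Index 1: author = 1

Answer: cursor 1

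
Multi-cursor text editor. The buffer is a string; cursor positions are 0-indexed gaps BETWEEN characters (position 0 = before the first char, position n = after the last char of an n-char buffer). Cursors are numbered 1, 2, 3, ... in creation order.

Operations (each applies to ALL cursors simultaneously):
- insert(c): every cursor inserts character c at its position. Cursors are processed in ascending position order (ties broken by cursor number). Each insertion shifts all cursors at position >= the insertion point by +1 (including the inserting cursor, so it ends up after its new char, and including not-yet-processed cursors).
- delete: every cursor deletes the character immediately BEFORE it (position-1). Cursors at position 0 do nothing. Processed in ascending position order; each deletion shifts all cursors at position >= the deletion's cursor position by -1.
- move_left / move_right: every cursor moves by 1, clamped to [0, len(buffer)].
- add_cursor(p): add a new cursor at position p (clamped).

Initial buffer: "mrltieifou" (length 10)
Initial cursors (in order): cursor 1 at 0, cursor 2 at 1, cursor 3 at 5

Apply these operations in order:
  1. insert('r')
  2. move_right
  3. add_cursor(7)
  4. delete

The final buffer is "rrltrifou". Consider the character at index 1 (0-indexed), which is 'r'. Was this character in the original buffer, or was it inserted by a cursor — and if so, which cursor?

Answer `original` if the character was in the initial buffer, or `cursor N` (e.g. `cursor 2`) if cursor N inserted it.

After op 1 (insert('r')): buffer="rmrrltireifou" (len 13), cursors c1@1 c2@3 c3@8, authorship 1.2....3.....
After op 2 (move_right): buffer="rmrrltireifou" (len 13), cursors c1@2 c2@4 c3@9, authorship 1.2....3.....
After op 3 (add_cursor(7)): buffer="rmrrltireifou" (len 13), cursors c1@2 c2@4 c4@7 c3@9, authorship 1.2....3.....
After op 4 (delete): buffer="rrltrifou" (len 9), cursors c1@1 c2@2 c4@4 c3@5, authorship 12..3....
Authorship (.=original, N=cursor N): 1 2 . . 3 . . . .
Index 1: author = 2

Answer: cursor 2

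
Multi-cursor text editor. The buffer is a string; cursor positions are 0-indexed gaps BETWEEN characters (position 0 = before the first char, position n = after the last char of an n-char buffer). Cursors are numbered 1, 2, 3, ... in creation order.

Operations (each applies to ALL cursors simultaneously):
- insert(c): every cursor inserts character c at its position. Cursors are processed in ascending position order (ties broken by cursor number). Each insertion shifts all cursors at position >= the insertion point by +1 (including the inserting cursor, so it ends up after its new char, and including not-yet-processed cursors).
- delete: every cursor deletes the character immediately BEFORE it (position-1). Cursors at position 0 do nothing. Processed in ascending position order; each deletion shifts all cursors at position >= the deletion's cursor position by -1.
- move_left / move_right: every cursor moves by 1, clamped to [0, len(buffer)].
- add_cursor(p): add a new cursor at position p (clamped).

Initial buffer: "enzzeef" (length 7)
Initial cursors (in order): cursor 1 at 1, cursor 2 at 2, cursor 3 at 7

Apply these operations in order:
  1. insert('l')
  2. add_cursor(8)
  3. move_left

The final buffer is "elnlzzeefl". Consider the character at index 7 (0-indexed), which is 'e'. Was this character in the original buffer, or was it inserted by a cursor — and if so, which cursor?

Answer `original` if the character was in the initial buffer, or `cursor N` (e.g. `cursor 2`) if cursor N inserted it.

Answer: original

Derivation:
After op 1 (insert('l')): buffer="elnlzzeefl" (len 10), cursors c1@2 c2@4 c3@10, authorship .1.2.....3
After op 2 (add_cursor(8)): buffer="elnlzzeefl" (len 10), cursors c1@2 c2@4 c4@8 c3@10, authorship .1.2.....3
After op 3 (move_left): buffer="elnlzzeefl" (len 10), cursors c1@1 c2@3 c4@7 c3@9, authorship .1.2.....3
Authorship (.=original, N=cursor N): . 1 . 2 . . . . . 3
Index 7: author = original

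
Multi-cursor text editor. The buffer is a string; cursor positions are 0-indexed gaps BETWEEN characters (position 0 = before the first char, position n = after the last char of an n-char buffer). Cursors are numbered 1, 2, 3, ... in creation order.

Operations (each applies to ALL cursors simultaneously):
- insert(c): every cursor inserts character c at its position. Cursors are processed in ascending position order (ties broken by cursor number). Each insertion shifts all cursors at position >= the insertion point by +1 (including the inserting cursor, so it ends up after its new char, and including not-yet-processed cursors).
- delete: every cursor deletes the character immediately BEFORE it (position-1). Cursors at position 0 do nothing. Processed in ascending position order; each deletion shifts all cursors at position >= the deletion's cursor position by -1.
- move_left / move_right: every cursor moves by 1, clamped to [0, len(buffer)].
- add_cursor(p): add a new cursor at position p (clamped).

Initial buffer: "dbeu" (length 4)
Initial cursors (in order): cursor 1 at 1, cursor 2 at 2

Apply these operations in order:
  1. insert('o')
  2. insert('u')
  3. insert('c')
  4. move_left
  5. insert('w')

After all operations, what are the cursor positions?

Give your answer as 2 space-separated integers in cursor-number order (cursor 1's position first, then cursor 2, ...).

Answer: 4 9

Derivation:
After op 1 (insert('o')): buffer="doboeu" (len 6), cursors c1@2 c2@4, authorship .1.2..
After op 2 (insert('u')): buffer="douboueu" (len 8), cursors c1@3 c2@6, authorship .11.22..
After op 3 (insert('c')): buffer="doucbouceu" (len 10), cursors c1@4 c2@8, authorship .111.222..
After op 4 (move_left): buffer="doucbouceu" (len 10), cursors c1@3 c2@7, authorship .111.222..
After op 5 (insert('w')): buffer="douwcbouwceu" (len 12), cursors c1@4 c2@9, authorship .1111.2222..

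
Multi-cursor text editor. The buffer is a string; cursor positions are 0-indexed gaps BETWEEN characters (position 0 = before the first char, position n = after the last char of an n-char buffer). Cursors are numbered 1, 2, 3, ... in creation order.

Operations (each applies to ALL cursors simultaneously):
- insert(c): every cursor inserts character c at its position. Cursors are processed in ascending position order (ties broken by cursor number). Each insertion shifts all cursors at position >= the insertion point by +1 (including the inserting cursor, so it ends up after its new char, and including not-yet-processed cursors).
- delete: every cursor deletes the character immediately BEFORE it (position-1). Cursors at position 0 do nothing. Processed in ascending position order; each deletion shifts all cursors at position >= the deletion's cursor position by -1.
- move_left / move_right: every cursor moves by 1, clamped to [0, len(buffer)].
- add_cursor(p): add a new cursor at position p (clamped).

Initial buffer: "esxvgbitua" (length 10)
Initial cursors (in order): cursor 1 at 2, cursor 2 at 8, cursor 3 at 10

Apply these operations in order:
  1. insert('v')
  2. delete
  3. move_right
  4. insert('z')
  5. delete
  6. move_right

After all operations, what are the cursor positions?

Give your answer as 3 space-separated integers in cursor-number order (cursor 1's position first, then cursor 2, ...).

Answer: 4 10 10

Derivation:
After op 1 (insert('v')): buffer="esvxvgbitvuav" (len 13), cursors c1@3 c2@10 c3@13, authorship ..1......2..3
After op 2 (delete): buffer="esxvgbitua" (len 10), cursors c1@2 c2@8 c3@10, authorship ..........
After op 3 (move_right): buffer="esxvgbitua" (len 10), cursors c1@3 c2@9 c3@10, authorship ..........
After op 4 (insert('z')): buffer="esxzvgbituzaz" (len 13), cursors c1@4 c2@11 c3@13, authorship ...1......2.3
After op 5 (delete): buffer="esxvgbitua" (len 10), cursors c1@3 c2@9 c3@10, authorship ..........
After op 6 (move_right): buffer="esxvgbitua" (len 10), cursors c1@4 c2@10 c3@10, authorship ..........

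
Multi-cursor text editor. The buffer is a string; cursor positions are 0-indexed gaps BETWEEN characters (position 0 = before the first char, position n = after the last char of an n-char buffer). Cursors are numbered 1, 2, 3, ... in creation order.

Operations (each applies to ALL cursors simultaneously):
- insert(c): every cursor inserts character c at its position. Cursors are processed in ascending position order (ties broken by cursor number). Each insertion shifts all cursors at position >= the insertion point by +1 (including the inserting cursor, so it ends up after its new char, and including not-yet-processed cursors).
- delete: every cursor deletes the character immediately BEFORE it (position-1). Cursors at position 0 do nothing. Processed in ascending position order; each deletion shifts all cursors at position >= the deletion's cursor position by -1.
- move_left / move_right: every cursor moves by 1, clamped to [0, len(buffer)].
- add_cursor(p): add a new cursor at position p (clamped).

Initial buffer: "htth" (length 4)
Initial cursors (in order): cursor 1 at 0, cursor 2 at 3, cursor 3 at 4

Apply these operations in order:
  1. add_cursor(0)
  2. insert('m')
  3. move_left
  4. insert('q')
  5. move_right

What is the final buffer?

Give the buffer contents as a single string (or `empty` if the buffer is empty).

After op 1 (add_cursor(0)): buffer="htth" (len 4), cursors c1@0 c4@0 c2@3 c3@4, authorship ....
After op 2 (insert('m')): buffer="mmhttmhm" (len 8), cursors c1@2 c4@2 c2@6 c3@8, authorship 14...2.3
After op 3 (move_left): buffer="mmhttmhm" (len 8), cursors c1@1 c4@1 c2@5 c3@7, authorship 14...2.3
After op 4 (insert('q')): buffer="mqqmhttqmhqm" (len 12), cursors c1@3 c4@3 c2@8 c3@11, authorship 1144...22.33
After op 5 (move_right): buffer="mqqmhttqmhqm" (len 12), cursors c1@4 c4@4 c2@9 c3@12, authorship 1144...22.33

Answer: mqqmhttqmhqm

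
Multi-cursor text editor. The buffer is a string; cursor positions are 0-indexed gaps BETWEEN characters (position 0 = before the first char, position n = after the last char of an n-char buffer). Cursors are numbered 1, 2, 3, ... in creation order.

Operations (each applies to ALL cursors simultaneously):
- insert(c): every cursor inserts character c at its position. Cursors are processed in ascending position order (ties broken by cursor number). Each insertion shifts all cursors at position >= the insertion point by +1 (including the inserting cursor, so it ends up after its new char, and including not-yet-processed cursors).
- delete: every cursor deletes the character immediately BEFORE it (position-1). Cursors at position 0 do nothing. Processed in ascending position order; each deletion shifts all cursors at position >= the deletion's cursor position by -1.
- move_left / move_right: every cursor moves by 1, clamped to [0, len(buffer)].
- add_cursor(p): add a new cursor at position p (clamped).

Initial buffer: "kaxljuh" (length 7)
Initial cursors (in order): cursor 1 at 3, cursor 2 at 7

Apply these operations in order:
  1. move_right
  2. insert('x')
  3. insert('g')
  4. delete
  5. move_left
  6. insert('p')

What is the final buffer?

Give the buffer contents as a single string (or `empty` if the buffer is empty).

Answer: kaxlpxjuhpx

Derivation:
After op 1 (move_right): buffer="kaxljuh" (len 7), cursors c1@4 c2@7, authorship .......
After op 2 (insert('x')): buffer="kaxlxjuhx" (len 9), cursors c1@5 c2@9, authorship ....1...2
After op 3 (insert('g')): buffer="kaxlxgjuhxg" (len 11), cursors c1@6 c2@11, authorship ....11...22
After op 4 (delete): buffer="kaxlxjuhx" (len 9), cursors c1@5 c2@9, authorship ....1...2
After op 5 (move_left): buffer="kaxlxjuhx" (len 9), cursors c1@4 c2@8, authorship ....1...2
After op 6 (insert('p')): buffer="kaxlpxjuhpx" (len 11), cursors c1@5 c2@10, authorship ....11...22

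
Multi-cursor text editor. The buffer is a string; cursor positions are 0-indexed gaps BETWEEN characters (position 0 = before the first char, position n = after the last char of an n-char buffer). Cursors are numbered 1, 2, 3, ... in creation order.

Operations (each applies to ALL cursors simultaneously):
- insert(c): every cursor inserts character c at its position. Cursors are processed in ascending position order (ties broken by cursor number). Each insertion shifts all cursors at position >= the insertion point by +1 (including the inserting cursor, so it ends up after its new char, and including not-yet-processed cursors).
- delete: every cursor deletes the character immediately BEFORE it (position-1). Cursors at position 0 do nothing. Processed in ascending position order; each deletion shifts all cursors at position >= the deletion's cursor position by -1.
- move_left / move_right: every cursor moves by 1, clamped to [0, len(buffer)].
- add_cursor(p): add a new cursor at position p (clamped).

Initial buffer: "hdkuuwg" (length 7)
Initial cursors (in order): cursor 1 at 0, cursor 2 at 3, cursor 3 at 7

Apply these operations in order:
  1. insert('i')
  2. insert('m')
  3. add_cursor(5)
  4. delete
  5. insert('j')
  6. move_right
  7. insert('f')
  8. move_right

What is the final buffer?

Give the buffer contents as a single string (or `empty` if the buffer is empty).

After op 1 (insert('i')): buffer="ihdkiuuwgi" (len 10), cursors c1@1 c2@5 c3@10, authorship 1...2....3
After op 2 (insert('m')): buffer="imhdkimuuwgim" (len 13), cursors c1@2 c2@7 c3@13, authorship 11...22....33
After op 3 (add_cursor(5)): buffer="imhdkimuuwgim" (len 13), cursors c1@2 c4@5 c2@7 c3@13, authorship 11...22....33
After op 4 (delete): buffer="ihdiuuwgi" (len 9), cursors c1@1 c4@3 c2@4 c3@9, authorship 1..2....3
After op 5 (insert('j')): buffer="ijhdjijuuwgij" (len 13), cursors c1@2 c4@5 c2@7 c3@13, authorship 11..422....33
After op 6 (move_right): buffer="ijhdjijuuwgij" (len 13), cursors c1@3 c4@6 c2@8 c3@13, authorship 11..422....33
After op 7 (insert('f')): buffer="ijhfdjifjufuwgijf" (len 17), cursors c1@4 c4@8 c2@11 c3@17, authorship 11.1.4242.2...333
After op 8 (move_right): buffer="ijhfdjifjufuwgijf" (len 17), cursors c1@5 c4@9 c2@12 c3@17, authorship 11.1.4242.2...333

Answer: ijhfdjifjufuwgijf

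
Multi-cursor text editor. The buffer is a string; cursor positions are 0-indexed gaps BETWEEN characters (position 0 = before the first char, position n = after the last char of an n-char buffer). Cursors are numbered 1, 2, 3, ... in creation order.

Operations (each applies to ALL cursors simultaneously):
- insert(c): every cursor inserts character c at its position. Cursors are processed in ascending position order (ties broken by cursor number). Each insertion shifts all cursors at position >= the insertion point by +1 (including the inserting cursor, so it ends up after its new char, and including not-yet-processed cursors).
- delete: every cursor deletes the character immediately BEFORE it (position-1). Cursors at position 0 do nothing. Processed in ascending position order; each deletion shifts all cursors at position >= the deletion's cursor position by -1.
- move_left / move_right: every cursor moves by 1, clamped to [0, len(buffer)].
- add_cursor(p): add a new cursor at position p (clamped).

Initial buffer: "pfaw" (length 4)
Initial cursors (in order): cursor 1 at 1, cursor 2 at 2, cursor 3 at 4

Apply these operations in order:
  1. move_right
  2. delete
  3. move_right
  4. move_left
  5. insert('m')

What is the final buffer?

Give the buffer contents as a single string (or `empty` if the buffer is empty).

Answer: mmmp

Derivation:
After op 1 (move_right): buffer="pfaw" (len 4), cursors c1@2 c2@3 c3@4, authorship ....
After op 2 (delete): buffer="p" (len 1), cursors c1@1 c2@1 c3@1, authorship .
After op 3 (move_right): buffer="p" (len 1), cursors c1@1 c2@1 c3@1, authorship .
After op 4 (move_left): buffer="p" (len 1), cursors c1@0 c2@0 c3@0, authorship .
After op 5 (insert('m')): buffer="mmmp" (len 4), cursors c1@3 c2@3 c3@3, authorship 123.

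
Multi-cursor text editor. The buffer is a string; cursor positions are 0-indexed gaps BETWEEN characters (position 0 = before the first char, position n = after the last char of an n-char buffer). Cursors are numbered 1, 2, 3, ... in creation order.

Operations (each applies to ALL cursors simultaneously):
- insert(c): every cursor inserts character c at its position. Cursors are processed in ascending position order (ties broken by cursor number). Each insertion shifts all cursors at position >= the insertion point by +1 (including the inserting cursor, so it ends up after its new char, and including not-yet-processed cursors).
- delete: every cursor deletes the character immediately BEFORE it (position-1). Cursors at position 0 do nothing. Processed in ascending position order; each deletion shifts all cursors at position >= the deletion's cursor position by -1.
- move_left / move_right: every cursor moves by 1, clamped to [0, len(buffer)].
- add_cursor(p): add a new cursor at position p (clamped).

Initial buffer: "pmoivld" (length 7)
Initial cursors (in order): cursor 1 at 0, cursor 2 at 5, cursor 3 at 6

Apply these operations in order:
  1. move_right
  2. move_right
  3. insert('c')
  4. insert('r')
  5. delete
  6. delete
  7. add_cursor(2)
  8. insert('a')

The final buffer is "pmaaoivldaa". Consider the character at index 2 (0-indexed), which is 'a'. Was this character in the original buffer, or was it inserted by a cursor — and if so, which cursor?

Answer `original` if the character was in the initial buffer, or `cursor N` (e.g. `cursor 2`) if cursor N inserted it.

Answer: cursor 1

Derivation:
After op 1 (move_right): buffer="pmoivld" (len 7), cursors c1@1 c2@6 c3@7, authorship .......
After op 2 (move_right): buffer="pmoivld" (len 7), cursors c1@2 c2@7 c3@7, authorship .......
After op 3 (insert('c')): buffer="pmcoivldcc" (len 10), cursors c1@3 c2@10 c3@10, authorship ..1.....23
After op 4 (insert('r')): buffer="pmcroivldccrr" (len 13), cursors c1@4 c2@13 c3@13, authorship ..11.....2323
After op 5 (delete): buffer="pmcoivldcc" (len 10), cursors c1@3 c2@10 c3@10, authorship ..1.....23
After op 6 (delete): buffer="pmoivld" (len 7), cursors c1@2 c2@7 c3@7, authorship .......
After op 7 (add_cursor(2)): buffer="pmoivld" (len 7), cursors c1@2 c4@2 c2@7 c3@7, authorship .......
After op 8 (insert('a')): buffer="pmaaoivldaa" (len 11), cursors c1@4 c4@4 c2@11 c3@11, authorship ..14.....23
Authorship (.=original, N=cursor N): . . 1 4 . . . . . 2 3
Index 2: author = 1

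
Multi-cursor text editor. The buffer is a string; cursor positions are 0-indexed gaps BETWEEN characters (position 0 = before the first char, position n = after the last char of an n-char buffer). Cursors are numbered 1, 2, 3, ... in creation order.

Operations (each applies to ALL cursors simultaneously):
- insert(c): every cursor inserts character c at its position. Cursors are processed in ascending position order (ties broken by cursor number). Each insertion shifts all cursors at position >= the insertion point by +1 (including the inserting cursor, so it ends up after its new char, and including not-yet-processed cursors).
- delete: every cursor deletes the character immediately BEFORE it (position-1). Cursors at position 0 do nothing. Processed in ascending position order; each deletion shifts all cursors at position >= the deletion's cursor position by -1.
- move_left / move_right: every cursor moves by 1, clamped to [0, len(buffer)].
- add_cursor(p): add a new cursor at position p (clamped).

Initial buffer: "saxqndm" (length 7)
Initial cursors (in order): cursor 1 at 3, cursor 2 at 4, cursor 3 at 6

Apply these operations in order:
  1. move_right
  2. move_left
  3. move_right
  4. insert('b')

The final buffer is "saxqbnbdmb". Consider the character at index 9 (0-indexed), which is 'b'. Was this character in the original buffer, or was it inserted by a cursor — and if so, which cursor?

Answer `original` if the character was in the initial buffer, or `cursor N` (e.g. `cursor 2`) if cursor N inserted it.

Answer: cursor 3

Derivation:
After op 1 (move_right): buffer="saxqndm" (len 7), cursors c1@4 c2@5 c3@7, authorship .......
After op 2 (move_left): buffer="saxqndm" (len 7), cursors c1@3 c2@4 c3@6, authorship .......
After op 3 (move_right): buffer="saxqndm" (len 7), cursors c1@4 c2@5 c3@7, authorship .......
After op 4 (insert('b')): buffer="saxqbnbdmb" (len 10), cursors c1@5 c2@7 c3@10, authorship ....1.2..3
Authorship (.=original, N=cursor N): . . . . 1 . 2 . . 3
Index 9: author = 3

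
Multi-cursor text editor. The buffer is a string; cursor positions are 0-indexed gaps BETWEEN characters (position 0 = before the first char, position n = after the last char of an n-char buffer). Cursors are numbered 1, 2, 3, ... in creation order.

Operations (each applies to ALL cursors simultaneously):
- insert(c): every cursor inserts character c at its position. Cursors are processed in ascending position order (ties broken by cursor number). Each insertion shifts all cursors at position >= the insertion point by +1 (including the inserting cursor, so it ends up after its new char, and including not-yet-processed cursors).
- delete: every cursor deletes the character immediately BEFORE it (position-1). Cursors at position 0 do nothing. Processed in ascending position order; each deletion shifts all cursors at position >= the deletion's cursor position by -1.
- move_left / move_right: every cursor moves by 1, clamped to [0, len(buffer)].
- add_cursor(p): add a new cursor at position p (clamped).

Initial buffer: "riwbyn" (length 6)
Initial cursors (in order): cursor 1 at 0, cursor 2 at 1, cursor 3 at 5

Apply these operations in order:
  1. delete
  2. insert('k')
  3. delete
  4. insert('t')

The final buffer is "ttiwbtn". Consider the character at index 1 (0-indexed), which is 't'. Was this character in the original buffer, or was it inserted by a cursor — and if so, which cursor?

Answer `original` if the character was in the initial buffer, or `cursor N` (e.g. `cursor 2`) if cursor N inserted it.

Answer: cursor 2

Derivation:
After op 1 (delete): buffer="iwbn" (len 4), cursors c1@0 c2@0 c3@3, authorship ....
After op 2 (insert('k')): buffer="kkiwbkn" (len 7), cursors c1@2 c2@2 c3@6, authorship 12...3.
After op 3 (delete): buffer="iwbn" (len 4), cursors c1@0 c2@0 c3@3, authorship ....
After op 4 (insert('t')): buffer="ttiwbtn" (len 7), cursors c1@2 c2@2 c3@6, authorship 12...3.
Authorship (.=original, N=cursor N): 1 2 . . . 3 .
Index 1: author = 2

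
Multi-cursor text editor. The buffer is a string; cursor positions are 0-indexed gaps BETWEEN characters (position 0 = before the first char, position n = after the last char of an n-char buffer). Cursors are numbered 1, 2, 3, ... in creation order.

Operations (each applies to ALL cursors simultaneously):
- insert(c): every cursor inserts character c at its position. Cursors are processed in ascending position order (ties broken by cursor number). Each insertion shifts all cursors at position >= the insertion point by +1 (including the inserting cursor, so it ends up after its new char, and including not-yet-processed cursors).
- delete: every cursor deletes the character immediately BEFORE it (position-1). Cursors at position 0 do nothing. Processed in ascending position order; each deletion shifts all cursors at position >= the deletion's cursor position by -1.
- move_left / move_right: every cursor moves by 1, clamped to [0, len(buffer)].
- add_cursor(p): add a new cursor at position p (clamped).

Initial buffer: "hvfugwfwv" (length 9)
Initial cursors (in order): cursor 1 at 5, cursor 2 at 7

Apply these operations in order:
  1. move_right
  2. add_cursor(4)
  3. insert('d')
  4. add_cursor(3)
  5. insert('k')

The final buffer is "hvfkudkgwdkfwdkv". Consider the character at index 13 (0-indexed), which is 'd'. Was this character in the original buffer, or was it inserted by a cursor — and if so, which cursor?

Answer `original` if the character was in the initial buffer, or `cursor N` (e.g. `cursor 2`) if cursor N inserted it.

After op 1 (move_right): buffer="hvfugwfwv" (len 9), cursors c1@6 c2@8, authorship .........
After op 2 (add_cursor(4)): buffer="hvfugwfwv" (len 9), cursors c3@4 c1@6 c2@8, authorship .........
After op 3 (insert('d')): buffer="hvfudgwdfwdv" (len 12), cursors c3@5 c1@8 c2@11, authorship ....3..1..2.
After op 4 (add_cursor(3)): buffer="hvfudgwdfwdv" (len 12), cursors c4@3 c3@5 c1@8 c2@11, authorship ....3..1..2.
After op 5 (insert('k')): buffer="hvfkudkgwdkfwdkv" (len 16), cursors c4@4 c3@7 c1@11 c2@15, authorship ...4.33..11..22.
Authorship (.=original, N=cursor N): . . . 4 . 3 3 . . 1 1 . . 2 2 .
Index 13: author = 2

Answer: cursor 2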